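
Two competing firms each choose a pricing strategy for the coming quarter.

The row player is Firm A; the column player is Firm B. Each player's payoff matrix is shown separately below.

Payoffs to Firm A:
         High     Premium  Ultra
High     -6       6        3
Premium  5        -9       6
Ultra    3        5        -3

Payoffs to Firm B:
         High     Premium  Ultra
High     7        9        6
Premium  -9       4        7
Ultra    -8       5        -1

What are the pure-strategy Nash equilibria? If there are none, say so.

(High, Premium); (Premium, Ultra)

(High, High): Firm A can switch to Premium (-6 → 5). Not NE.
(High, Premium): Firm A gets 6, best alternative 5; Firm B gets 9, best alternative 7. No profitable deviation — NE.
(High, Ultra): Firm A can switch to Premium (3 → 6). Not NE.
(Premium, High): Firm B can switch to Premium (-9 → 4). Not NE.
(Premium, Premium): Firm A can switch to High (-9 → 6). Not NE.
(Premium, Ultra): Firm A gets 6, best alternative 3; Firm B gets 7, best alternative 4. No profitable deviation — NE.
(Ultra, High): Firm A can switch to Premium (3 → 5). Not NE.
(Ultra, Premium): Firm A can switch to High (5 → 6). Not NE.
(The remaining 1 profile has a profitable deviation by the same check.)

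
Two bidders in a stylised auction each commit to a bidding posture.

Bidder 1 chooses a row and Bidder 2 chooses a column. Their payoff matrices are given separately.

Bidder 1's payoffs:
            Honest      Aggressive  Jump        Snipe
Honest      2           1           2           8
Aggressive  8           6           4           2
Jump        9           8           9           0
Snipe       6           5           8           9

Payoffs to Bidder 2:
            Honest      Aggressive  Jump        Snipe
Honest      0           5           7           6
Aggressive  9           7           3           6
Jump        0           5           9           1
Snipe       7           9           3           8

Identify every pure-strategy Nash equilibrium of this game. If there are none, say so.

(Jump, Jump)

(Honest, Honest): Bidder 1 can switch to Aggressive (2 → 8). Not NE.
(Honest, Aggressive): Bidder 1 can switch to Aggressive (1 → 6). Not NE.
(Honest, Jump): Bidder 1 can switch to Aggressive (2 → 4). Not NE.
(Honest, Snipe): Bidder 1 can switch to Snipe (8 → 9). Not NE.
(Aggressive, Honest): Bidder 1 can switch to Jump (8 → 9). Not NE.
(Aggressive, Aggressive): Bidder 1 can switch to Jump (6 → 8). Not NE.
(Aggressive, Jump): Bidder 1 can switch to Jump (4 → 9). Not NE.
(Aggressive, Snipe): Bidder 1 can switch to Honest (2 → 8). Not NE.
(Jump, Jump): Bidder 1 gets 9, best alternative 8; Bidder 2 gets 9, best alternative 5. No profitable deviation — NE.
(The remaining 7 profiles each have a profitable deviation by the same check.)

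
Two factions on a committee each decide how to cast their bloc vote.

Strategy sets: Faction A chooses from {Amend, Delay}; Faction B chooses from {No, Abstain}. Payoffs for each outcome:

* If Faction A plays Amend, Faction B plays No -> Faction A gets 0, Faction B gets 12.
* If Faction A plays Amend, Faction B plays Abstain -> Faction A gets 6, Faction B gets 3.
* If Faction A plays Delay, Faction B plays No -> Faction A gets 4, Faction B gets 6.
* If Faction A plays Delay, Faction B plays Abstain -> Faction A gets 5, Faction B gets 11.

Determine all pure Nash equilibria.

This game has no pure Nash equilibrium.

Faction A against No: payoffs 0, 4 → best response Delay.
Faction A against Abstain: payoffs 6, 5 → best response Amend.
Faction B against Amend: payoffs 12, 3 → best response No.
Faction B against Delay: payoffs 6, 11 → best response Abstain.
No profile is a mutual best response for all players.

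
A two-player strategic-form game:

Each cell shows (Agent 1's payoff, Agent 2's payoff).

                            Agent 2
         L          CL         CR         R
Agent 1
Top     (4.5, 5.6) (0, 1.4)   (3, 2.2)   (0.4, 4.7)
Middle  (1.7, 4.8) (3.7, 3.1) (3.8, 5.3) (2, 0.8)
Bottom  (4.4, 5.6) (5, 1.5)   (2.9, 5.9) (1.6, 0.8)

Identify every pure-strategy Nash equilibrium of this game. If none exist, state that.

Check each profile: it is a Nash equilibrium iff no player can strictly gain by switching unilaterally.
(Top, L): Agent 1 gets 4.5, best alternative 4.4; Agent 2 gets 5.6, best alternative 4.7. No profitable deviation — NE.
(Top, CL): Agent 1 can switch to Middle (0 → 3.7). Not NE.
(Top, CR): Agent 1 can switch to Middle (3 → 3.8). Not NE.
(Top, R): Agent 1 can switch to Middle (0.4 → 2). Not NE.
(Middle, L): Agent 1 can switch to Top (1.7 → 4.5). Not NE.
(Middle, CL): Agent 1 can switch to Bottom (3.7 → 5). Not NE.
(Middle, CR): Agent 1 gets 3.8, best alternative 3; Agent 2 gets 5.3, best alternative 4.8. No profitable deviation — NE.
(Middle, R): Agent 2 can switch to L (0.8 → 4.8). Not NE.
(Bottom, L): Agent 1 can switch to Top (4.4 → 4.5). Not NE.
(Bottom, CL): Agent 2 can switch to L (1.5 → 5.6). Not NE.
(Bottom, CR): Agent 1 can switch to Top (2.9 → 3). Not NE.
(Bottom, R): Agent 1 can switch to Middle (1.6 → 2). Not NE.

Pure-strategy Nash equilibria: (Top, L), (Middle, CR)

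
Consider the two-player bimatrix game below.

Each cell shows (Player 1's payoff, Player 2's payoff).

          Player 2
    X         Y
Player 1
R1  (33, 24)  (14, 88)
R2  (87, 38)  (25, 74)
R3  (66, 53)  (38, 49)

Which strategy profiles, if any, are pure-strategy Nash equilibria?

There is no pure-strategy Nash equilibrium.

Player 1 against X: payoffs 33, 87, 66 → best response R2.
Player 1 against Y: payoffs 14, 25, 38 → best response R3.
Player 2 against R1: payoffs 24, 88 → best response Y.
Player 2 against R2: payoffs 38, 74 → best response Y.
Player 2 against R3: payoffs 53, 49 → best response X.
No profile is a mutual best response for all players.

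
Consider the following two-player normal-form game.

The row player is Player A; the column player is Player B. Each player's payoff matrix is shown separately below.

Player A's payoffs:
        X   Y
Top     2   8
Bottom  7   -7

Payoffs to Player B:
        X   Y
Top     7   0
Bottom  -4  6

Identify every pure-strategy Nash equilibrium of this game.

No pure-strategy Nash equilibrium.

Player A against X: payoffs 2, 7 → best response Bottom.
Player A against Y: payoffs 8, -7 → best response Top.
Player B against Top: payoffs 7, 0 → best response X.
Player B against Bottom: payoffs -4, 6 → best response Y.
No profile is a mutual best response for all players.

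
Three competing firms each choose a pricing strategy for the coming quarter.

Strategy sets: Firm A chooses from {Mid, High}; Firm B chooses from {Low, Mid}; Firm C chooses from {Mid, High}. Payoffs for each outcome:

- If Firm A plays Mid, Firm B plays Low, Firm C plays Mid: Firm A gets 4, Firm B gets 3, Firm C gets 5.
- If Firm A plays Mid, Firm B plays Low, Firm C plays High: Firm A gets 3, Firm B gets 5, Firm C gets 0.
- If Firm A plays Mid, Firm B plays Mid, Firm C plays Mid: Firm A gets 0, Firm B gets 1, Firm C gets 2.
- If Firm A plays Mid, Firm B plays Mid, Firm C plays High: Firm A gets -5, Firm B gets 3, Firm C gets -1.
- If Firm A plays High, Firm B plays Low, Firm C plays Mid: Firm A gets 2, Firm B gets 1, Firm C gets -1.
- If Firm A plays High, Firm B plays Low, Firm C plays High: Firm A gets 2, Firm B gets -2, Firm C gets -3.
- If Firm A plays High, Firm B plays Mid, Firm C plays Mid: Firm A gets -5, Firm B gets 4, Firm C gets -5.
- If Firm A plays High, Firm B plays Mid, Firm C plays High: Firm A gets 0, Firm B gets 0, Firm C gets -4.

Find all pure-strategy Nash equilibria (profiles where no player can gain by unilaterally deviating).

For each strategy profile, look for a profitable unilateral deviation.
(Mid, Low, Mid): Firm A gets 4, best alternative 2; Firm B gets 3, best alternative 1; Firm C gets 5, best alternative 0. No profitable deviation — NE.
(Mid, Low, High): Firm C can switch to Mid (0 → 5). Not NE.
(Mid, Mid, Mid): Firm B can switch to Low (1 → 3). Not NE.
(Mid, Mid, High): Firm A can switch to High (-5 → 0). Not NE.
(High, Low, Mid): Firm A can switch to Mid (2 → 4). Not NE.
(High, Low, High): Firm A can switch to Mid (2 → 3). Not NE.
(High, Mid, Mid): Firm A can switch to Mid (-5 → 0). Not NE.
(High, Mid, High): Firm A gets 0, best alternative -5; Firm B gets 0, best alternative -2; Firm C gets -4, best alternative -5. No profitable deviation — NE.

The pure Nash equilibria are (Mid, Low, Mid), (High, Mid, High).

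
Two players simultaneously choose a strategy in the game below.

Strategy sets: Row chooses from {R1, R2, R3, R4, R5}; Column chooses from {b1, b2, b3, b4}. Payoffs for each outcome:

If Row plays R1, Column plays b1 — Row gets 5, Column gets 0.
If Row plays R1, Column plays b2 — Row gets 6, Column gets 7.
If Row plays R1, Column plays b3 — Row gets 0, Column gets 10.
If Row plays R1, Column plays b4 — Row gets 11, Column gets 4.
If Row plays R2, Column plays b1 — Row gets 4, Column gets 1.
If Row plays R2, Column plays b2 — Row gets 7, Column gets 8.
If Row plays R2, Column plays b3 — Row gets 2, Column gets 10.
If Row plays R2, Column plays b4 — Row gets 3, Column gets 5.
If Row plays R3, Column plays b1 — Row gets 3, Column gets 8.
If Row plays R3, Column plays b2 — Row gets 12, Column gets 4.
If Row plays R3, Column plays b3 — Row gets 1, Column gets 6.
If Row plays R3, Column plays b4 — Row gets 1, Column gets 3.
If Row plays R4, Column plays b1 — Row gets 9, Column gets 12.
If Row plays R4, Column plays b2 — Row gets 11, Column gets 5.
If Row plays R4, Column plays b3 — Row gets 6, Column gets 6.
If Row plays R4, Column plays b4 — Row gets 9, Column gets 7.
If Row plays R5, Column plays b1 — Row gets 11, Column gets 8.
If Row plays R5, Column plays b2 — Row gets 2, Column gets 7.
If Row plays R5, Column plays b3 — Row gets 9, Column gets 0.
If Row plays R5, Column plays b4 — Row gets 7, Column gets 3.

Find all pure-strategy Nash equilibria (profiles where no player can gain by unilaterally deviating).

Row against b1: payoffs 5, 4, 3, 9, 11 → best response R5.
Row against b2: payoffs 6, 7, 12, 11, 2 → best response R3.
Row against b3: payoffs 0, 2, 1, 6, 9 → best response R5.
Row against b4: payoffs 11, 3, 1, 9, 7 → best response R1.
Column against R1: payoffs 0, 7, 10, 4 → best response b3.
Column against R2: payoffs 1, 8, 10, 5 → best response b3.
Column against R3: payoffs 8, 4, 6, 3 → best response b1.
Column against R4: payoffs 12, 5, 6, 7 → best response b1.
Column against R5: payoffs 8, 7, 0, 3 → best response b1.
Mutual best responses: (R5, b1).

Pure NE: (R5, b1)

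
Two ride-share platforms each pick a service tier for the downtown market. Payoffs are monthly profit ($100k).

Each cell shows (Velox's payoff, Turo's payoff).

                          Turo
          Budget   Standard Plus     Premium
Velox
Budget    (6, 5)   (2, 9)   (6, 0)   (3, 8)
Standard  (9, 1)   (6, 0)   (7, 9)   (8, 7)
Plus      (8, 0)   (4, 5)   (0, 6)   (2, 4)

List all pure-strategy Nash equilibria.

Pure NE: (Standard, Plus)

Velox against Budget: payoffs 6, 9, 8 → best response Standard.
Velox against Standard: payoffs 2, 6, 4 → best response Standard.
Velox against Plus: payoffs 6, 7, 0 → best response Standard.
Velox against Premium: payoffs 3, 8, 2 → best response Standard.
Turo against Budget: payoffs 5, 9, 0, 8 → best response Standard.
Turo against Standard: payoffs 1, 0, 9, 7 → best response Plus.
Turo against Plus: payoffs 0, 5, 6, 4 → best response Plus.
Mutual best responses: (Standard, Plus).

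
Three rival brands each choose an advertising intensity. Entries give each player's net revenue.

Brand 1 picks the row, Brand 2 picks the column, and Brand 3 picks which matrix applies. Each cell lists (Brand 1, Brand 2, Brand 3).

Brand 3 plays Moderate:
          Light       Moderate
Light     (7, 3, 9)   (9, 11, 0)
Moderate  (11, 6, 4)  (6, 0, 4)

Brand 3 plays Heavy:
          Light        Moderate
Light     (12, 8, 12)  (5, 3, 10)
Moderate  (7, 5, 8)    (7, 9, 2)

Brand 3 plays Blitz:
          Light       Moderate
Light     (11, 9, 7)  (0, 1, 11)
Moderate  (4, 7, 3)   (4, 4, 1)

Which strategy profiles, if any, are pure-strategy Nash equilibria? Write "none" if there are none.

Brand 1 against (Light, Moderate): payoffs 7, 11 → best response Moderate.
Brand 1 against (Light, Heavy): payoffs 12, 7 → best response Light.
Brand 1 against (Light, Blitz): payoffs 11, 4 → best response Light.
Brand 1 against (Moderate, Moderate): payoffs 9, 6 → best response Light.
Brand 1 against (Moderate, Heavy): payoffs 5, 7 → best response Moderate.
Brand 1 against (Moderate, Blitz): payoffs 0, 4 → best response Moderate.
Brand 2 against (Light, Moderate): payoffs 3, 11 → best response Moderate.
Brand 2 against (Light, Heavy): payoffs 8, 3 → best response Light.
Brand 2 against (Light, Blitz): payoffs 9, 1 → best response Light.
Brand 2 against (Moderate, Moderate): payoffs 6, 0 → best response Light.
Brand 2 against (Moderate, Heavy): payoffs 5, 9 → best response Moderate.
Brand 2 against (Moderate, Blitz): payoffs 7, 4 → best response Light.
Brand 3 against (Light, Light): payoffs 9, 12, 7 → best response Heavy.
Brand 3 against (Light, Moderate): payoffs 0, 10, 11 → best response Blitz.
Brand 3 against (Moderate, Light): payoffs 4, 8, 3 → best response Heavy.
Brand 3 against (Moderate, Moderate): payoffs 4, 2, 1 → best response Moderate.
Mutual best responses: (Light, Light, Heavy).

The unique pure-strategy Nash equilibrium is (Light, Light, Heavy).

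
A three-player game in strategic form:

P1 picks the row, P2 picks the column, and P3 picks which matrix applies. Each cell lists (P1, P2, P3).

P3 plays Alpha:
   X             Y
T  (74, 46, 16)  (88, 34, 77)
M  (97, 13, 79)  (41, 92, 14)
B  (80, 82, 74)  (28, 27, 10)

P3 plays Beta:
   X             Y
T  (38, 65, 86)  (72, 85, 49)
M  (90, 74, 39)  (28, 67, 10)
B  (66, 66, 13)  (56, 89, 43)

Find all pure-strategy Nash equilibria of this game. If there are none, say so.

For each player, find the best response to each opponent profile; mutual best responses are the pure NE.
P1 against (X, Alpha): payoffs 74, 97, 80 → best response M.
P1 against (X, Beta): payoffs 38, 90, 66 → best response M.
P1 against (Y, Alpha): payoffs 88, 41, 28 → best response T.
P1 against (Y, Beta): payoffs 72, 28, 56 → best response T.
P2 against (T, Alpha): payoffs 46, 34 → best response X.
P2 against (T, Beta): payoffs 65, 85 → best response Y.
P2 against (M, Alpha): payoffs 13, 92 → best response Y.
P2 against (M, Beta): payoffs 74, 67 → best response X.
P2 against (B, Alpha): payoffs 82, 27 → best response X.
P2 against (B, Beta): payoffs 66, 89 → best response Y.
P3 against (T, X): payoffs 16, 86 → best response Beta.
P3 against (T, Y): payoffs 77, 49 → best response Alpha.
P3 against (M, X): payoffs 79, 39 → best response Alpha.
P3 against (M, Y): payoffs 14, 10 → best response Alpha.
P3 against (B, X): payoffs 74, 13 → best response Alpha.
P3 against (B, Y): payoffs 10, 43 → best response Beta.
No profile is a mutual best response for all players.

none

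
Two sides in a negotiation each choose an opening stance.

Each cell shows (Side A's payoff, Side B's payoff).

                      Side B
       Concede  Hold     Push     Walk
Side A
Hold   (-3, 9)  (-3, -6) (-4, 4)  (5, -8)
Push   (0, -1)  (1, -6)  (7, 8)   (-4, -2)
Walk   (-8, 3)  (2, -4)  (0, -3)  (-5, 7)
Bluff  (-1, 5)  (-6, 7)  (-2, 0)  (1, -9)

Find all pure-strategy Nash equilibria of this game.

(Push, Push)

Mark each player's best response to every combination of opponents' strategies; a profile where every player is best-responding is a pure Nash equilibrium.
Side A against Concede: payoffs -3, 0, -8, -1 → best response Push.
Side A against Hold: payoffs -3, 1, 2, -6 → best response Walk.
Side A against Push: payoffs -4, 7, 0, -2 → best response Push.
Side A against Walk: payoffs 5, -4, -5, 1 → best response Hold.
Side B against Hold: payoffs 9, -6, 4, -8 → best response Concede.
Side B against Push: payoffs -1, -6, 8, -2 → best response Push.
Side B against Walk: payoffs 3, -4, -3, 7 → best response Walk.
Side B against Bluff: payoffs 5, 7, 0, -9 → best response Hold.
Mutual best responses: (Push, Push).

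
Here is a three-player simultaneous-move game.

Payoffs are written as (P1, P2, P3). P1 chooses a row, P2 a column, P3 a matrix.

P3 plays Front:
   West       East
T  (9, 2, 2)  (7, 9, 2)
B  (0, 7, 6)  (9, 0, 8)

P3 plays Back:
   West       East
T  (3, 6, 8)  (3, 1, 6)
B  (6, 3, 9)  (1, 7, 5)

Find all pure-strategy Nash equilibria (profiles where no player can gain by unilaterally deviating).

No pure-strategy Nash equilibrium.

(T, West, Front): P2 can switch to East (2 → 9). Not NE.
(T, West, Back): P1 can switch to B (3 → 6). Not NE.
(T, East, Front): P1 can switch to B (7 → 9). Not NE.
(T, East, Back): P2 can switch to West (1 → 6). Not NE.
(B, West, Front): P1 can switch to T (0 → 9). Not NE.
(B, West, Back): P2 can switch to East (3 → 7). Not NE.
(B, East, Front): P2 can switch to West (0 → 7). Not NE.
(B, East, Back): P1 can switch to T (1 → 3). Not NE.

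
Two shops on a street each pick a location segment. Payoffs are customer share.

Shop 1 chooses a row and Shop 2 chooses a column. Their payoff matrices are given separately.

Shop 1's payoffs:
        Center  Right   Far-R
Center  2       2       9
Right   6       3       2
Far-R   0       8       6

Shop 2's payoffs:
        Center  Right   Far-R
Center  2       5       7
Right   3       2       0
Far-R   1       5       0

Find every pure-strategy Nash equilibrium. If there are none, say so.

(Center, Far-R), (Right, Center), (Far-R, Right)

Shop 1 against Center: payoffs 2, 6, 0 → best response Right.
Shop 1 against Right: payoffs 2, 3, 8 → best response Far-R.
Shop 1 against Far-R: payoffs 9, 2, 6 → best response Center.
Shop 2 against Center: payoffs 2, 5, 7 → best response Far-R.
Shop 2 against Right: payoffs 3, 2, 0 → best response Center.
Shop 2 against Far-R: payoffs 1, 5, 0 → best response Right.
Mutual best responses: (Center, Far-R); (Right, Center); (Far-R, Right).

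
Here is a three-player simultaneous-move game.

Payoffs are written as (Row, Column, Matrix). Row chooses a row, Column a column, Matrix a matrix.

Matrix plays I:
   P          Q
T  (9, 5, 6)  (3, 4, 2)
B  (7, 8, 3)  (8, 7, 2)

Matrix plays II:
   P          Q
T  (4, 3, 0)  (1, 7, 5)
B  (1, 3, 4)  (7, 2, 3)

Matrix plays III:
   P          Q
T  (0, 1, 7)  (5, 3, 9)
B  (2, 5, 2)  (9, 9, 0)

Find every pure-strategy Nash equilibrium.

No pure-strategy Nash equilibrium.

For each player, find the best response to each opponent profile; mutual best responses are the pure NE.
Row against (P, I): payoffs 9, 7 → best response T.
Row against (P, II): payoffs 4, 1 → best response T.
Row against (P, III): payoffs 0, 2 → best response B.
Row against (Q, I): payoffs 3, 8 → best response B.
Row against (Q, II): payoffs 1, 7 → best response B.
Row against (Q, III): payoffs 5, 9 → best response B.
Column against (T, I): payoffs 5, 4 → best response P.
Column against (T, II): payoffs 3, 7 → best response Q.
Column against (T, III): payoffs 1, 3 → best response Q.
Column against (B, I): payoffs 8, 7 → best response P.
Column against (B, II): payoffs 3, 2 → best response P.
Column against (B, III): payoffs 5, 9 → best response Q.
Matrix against (T, P): payoffs 6, 0, 7 → best response III.
Matrix against (T, Q): payoffs 2, 5, 9 → best response III.
Matrix against (B, P): payoffs 3, 4, 2 → best response II.
Matrix against (B, Q): payoffs 2, 3, 0 → best response II.
No profile is a mutual best response for all players.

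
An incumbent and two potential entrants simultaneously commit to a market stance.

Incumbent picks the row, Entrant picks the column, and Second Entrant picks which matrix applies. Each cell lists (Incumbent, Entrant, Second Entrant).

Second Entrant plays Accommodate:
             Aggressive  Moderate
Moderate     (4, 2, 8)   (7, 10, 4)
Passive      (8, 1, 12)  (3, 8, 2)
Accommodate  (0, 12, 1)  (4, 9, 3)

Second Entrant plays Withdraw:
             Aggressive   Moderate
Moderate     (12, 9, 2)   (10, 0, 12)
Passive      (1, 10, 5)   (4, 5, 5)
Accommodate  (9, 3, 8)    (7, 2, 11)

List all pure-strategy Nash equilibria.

No pure-strategy Nash equilibrium.

Mark each player's best response to every combination of opponents' strategies; a profile where every player is best-responding is a pure Nash equilibrium.
Incumbent against (Aggressive, Accommodate): payoffs 4, 8, 0 → best response Passive.
Incumbent against (Aggressive, Withdraw): payoffs 12, 1, 9 → best response Moderate.
Incumbent against (Moderate, Accommodate): payoffs 7, 3, 4 → best response Moderate.
Incumbent against (Moderate, Withdraw): payoffs 10, 4, 7 → best response Moderate.
Entrant against (Moderate, Accommodate): payoffs 2, 10 → best response Moderate.
Entrant against (Moderate, Withdraw): payoffs 9, 0 → best response Aggressive.
Entrant against (Passive, Accommodate): payoffs 1, 8 → best response Moderate.
Entrant against (Passive, Withdraw): payoffs 10, 5 → best response Aggressive.
Entrant against (Accommodate, Accommodate): payoffs 12, 9 → best response Aggressive.
Entrant against (Accommodate, Withdraw): payoffs 3, 2 → best response Aggressive.
Second Entrant against (Moderate, Aggressive): payoffs 8, 2 → best response Accommodate.
Second Entrant against (Moderate, Moderate): payoffs 4, 12 → best response Withdraw.
Second Entrant against (Passive, Aggressive): payoffs 12, 5 → best response Accommodate.
Second Entrant against (Passive, Moderate): payoffs 2, 5 → best response Withdraw.
Second Entrant against (Accommodate, Aggressive): payoffs 1, 8 → best response Withdraw.
Second Entrant against (Accommodate, Moderate): payoffs 3, 11 → best response Withdraw.
No profile is a mutual best response for all players.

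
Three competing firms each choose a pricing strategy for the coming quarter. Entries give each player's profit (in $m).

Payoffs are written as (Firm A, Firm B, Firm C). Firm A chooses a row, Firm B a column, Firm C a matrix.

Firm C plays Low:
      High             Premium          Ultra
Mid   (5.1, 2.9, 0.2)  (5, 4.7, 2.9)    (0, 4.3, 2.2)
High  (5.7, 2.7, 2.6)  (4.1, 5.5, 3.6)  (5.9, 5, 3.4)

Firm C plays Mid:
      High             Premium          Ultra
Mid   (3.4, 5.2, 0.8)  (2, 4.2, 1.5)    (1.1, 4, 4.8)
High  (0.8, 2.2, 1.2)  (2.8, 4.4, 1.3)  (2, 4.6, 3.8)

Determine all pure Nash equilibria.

(Mid, High, Mid) and (Mid, Premium, Low) and (High, Ultra, Mid)

Check each profile: it is a Nash equilibrium iff no player can strictly gain by switching unilaterally.
(Mid, High, Low): Firm A can switch to High (5.1 → 5.7). Not NE.
(Mid, High, Mid): Firm A gets 3.4, best alternative 0.8; Firm B gets 5.2, best alternative 4.2; Firm C gets 0.8, best alternative 0.2. No profitable deviation — NE.
(Mid, Premium, Low): Firm A gets 5, best alternative 4.1; Firm B gets 4.7, best alternative 4.3; Firm C gets 2.9, best alternative 1.5. No profitable deviation — NE.
(Mid, Premium, Mid): Firm A can switch to High (2 → 2.8). Not NE.
(Mid, Ultra, Low): Firm A can switch to High (0 → 5.9). Not NE.
(Mid, Ultra, Mid): Firm A can switch to High (1.1 → 2). Not NE.
(High, High, Low): Firm B can switch to Premium (2.7 → 5.5). Not NE.
(High, High, Mid): Firm A can switch to Mid (0.8 → 3.4). Not NE.
(High, Premium, Low): Firm A can switch to Mid (4.1 → 5). Not NE.
(High, Premium, Mid): Firm B can switch to Ultra (4.4 → 4.6). Not NE.
(High, Ultra, Mid): Firm A gets 2, best alternative 1.1; Firm B gets 4.6, best alternative 4.4; Firm C gets 3.8, best alternative 3.4. No profitable deviation — NE.
(The remaining 1 profile has a profitable deviation by the same check.)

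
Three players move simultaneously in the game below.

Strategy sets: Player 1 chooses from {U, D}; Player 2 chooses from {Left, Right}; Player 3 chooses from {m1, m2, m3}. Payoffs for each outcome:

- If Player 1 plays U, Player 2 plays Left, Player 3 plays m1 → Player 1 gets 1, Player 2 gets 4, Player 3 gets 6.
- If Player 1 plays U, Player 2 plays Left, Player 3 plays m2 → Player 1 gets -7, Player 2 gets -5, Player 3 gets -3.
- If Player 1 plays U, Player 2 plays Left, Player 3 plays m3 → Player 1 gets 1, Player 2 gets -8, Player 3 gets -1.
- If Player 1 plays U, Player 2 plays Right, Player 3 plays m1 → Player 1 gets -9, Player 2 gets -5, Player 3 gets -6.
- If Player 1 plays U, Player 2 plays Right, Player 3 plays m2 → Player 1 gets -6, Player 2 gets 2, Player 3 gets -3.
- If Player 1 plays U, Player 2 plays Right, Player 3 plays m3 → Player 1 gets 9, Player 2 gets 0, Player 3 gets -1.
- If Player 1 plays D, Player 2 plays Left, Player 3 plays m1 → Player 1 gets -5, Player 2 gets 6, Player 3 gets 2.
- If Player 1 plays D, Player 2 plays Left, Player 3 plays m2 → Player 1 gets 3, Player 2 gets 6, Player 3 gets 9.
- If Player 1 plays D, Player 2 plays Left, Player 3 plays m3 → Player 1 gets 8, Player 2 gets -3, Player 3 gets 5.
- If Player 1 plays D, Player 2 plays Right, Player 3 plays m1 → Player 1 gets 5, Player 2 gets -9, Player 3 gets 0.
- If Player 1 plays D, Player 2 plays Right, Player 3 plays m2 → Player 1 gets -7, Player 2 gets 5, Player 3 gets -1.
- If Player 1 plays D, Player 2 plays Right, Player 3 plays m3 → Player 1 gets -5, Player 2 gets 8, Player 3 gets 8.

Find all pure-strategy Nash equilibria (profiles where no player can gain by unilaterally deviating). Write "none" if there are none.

(U, Left, m1): Player 1 gets 1, best alternative -5; Player 2 gets 4, best alternative -5; Player 3 gets 6, best alternative -1. No profitable deviation — NE.
(U, Left, m2): Player 1 can switch to D (-7 → 3). Not NE.
(U, Left, m3): Player 1 can switch to D (1 → 8). Not NE.
(U, Right, m1): Player 1 can switch to D (-9 → 5). Not NE.
(U, Right, m2): Player 3 can switch to m3 (-3 → -1). Not NE.
(U, Right, m3): Player 1 gets 9, best alternative -5; Player 2 gets 0, best alternative -8; Player 3 gets -1, best alternative -3. No profitable deviation — NE.
(D, Left, m1): Player 1 can switch to U (-5 → 1). Not NE.
(D, Left, m2): Player 1 gets 3, best alternative -7; Player 2 gets 6, best alternative 5; Player 3 gets 9, best alternative 5. No profitable deviation — NE.
(D, Left, m3): Player 2 can switch to Right (-3 → 8). Not NE.
(D, Right, m1): Player 2 can switch to Left (-9 → 6). Not NE.
(D, Right, m2): Player 1 can switch to U (-7 → -6). Not NE.
(D, Right, m3): Player 1 can switch to U (-5 → 9). Not NE.

The pure Nash equilibria are (U, Left, m1) and (U, Right, m3) and (D, Left, m2).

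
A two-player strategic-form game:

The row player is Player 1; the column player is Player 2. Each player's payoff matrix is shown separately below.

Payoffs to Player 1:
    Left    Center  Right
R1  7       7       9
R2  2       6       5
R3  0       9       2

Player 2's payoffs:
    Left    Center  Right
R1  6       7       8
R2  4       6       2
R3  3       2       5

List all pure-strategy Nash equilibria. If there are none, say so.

For each strategy profile, look for a profitable unilateral deviation.
(R1, Left): Player 2 can switch to Center (6 → 7). Not NE.
(R1, Center): Player 1 can switch to R3 (7 → 9). Not NE.
(R1, Right): Player 1 gets 9, best alternative 5; Player 2 gets 8, best alternative 7. No profitable deviation — NE.
(R2, Left): Player 1 can switch to R1 (2 → 7). Not NE.
(R2, Center): Player 1 can switch to R1 (6 → 7). Not NE.
(R2, Right): Player 1 can switch to R1 (5 → 9). Not NE.
(R3, Left): Player 1 can switch to R1 (0 → 7). Not NE.
(R3, Center): Player 2 can switch to Left (2 → 3). Not NE.
(R3, Right): Player 1 can switch to R1 (2 → 9). Not NE.

The unique pure-strategy Nash equilibrium is (R1, Right).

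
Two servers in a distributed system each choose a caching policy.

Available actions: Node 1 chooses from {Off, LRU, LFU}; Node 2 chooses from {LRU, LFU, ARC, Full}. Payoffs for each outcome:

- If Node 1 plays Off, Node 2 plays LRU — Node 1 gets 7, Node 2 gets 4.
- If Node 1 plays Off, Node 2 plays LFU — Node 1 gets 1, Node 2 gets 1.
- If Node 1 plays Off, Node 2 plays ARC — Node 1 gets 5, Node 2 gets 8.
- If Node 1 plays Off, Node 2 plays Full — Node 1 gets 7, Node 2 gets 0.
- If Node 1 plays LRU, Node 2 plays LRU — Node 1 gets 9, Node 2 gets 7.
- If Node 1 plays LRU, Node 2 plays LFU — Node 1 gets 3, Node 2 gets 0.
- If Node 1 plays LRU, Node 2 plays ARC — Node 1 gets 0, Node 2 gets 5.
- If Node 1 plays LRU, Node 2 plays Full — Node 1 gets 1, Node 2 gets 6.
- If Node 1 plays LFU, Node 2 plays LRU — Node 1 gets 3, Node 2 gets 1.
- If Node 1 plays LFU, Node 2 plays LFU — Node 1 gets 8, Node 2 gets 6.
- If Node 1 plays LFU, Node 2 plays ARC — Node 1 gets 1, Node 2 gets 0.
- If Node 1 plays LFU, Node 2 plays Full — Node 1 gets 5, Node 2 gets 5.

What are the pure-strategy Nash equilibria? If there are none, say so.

(Off, ARC), (LRU, LRU), (LFU, LFU)

For each strategy profile, look for a profitable unilateral deviation.
(Off, LRU): Node 1 can switch to LRU (7 → 9). Not NE.
(Off, LFU): Node 1 can switch to LRU (1 → 3). Not NE.
(Off, ARC): Node 1 gets 5, best alternative 1; Node 2 gets 8, best alternative 4. No profitable deviation — NE.
(Off, Full): Node 2 can switch to LRU (0 → 4). Not NE.
(LRU, LRU): Node 1 gets 9, best alternative 7; Node 2 gets 7, best alternative 6. No profitable deviation — NE.
(LRU, LFU): Node 1 can switch to LFU (3 → 8). Not NE.
(LRU, ARC): Node 1 can switch to Off (0 → 5). Not NE.
(LRU, Full): Node 1 can switch to Off (1 → 7). Not NE.
(LFU, LRU): Node 1 can switch to Off (3 → 7). Not NE.
(LFU, LFU): Node 1 gets 8, best alternative 3; Node 2 gets 6, best alternative 5. No profitable deviation — NE.
(LFU, ARC): Node 1 can switch to Off (1 → 5). Not NE.
(The remaining 1 profile has a profitable deviation by the same check.)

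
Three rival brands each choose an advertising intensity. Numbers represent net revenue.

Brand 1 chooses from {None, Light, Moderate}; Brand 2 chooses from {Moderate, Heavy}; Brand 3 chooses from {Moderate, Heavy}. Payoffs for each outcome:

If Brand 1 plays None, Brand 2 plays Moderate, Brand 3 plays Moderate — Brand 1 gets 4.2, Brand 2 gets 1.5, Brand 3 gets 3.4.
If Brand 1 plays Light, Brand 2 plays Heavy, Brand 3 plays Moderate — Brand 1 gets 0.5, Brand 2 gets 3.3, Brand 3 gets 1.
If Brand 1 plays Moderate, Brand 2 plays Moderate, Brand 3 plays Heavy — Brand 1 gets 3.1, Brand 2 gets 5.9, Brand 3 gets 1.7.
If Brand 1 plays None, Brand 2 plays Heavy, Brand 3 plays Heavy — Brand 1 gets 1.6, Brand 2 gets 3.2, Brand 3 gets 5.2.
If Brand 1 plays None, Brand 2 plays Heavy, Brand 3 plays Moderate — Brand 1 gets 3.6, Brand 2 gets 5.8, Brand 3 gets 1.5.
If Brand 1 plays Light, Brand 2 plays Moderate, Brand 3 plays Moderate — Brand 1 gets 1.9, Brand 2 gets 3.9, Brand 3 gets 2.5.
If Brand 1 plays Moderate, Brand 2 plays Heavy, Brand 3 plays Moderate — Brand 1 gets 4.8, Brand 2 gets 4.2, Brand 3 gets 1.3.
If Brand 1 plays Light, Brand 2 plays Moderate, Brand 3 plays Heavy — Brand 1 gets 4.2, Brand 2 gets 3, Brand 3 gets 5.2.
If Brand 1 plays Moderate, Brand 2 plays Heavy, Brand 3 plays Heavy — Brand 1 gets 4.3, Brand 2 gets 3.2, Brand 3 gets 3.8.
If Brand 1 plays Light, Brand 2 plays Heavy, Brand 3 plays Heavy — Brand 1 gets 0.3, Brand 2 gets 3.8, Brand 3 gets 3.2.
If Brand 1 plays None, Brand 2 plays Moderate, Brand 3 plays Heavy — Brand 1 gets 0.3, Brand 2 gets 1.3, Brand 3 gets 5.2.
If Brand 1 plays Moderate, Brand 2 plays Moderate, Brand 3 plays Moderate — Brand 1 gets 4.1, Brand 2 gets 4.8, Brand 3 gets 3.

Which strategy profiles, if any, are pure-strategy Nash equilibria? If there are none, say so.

none

Check each profile: it is a Nash equilibrium iff no player can strictly gain by switching unilaterally.
(None, Moderate, Moderate): Brand 2 can switch to Heavy (1.5 → 5.8). Not NE.
(None, Moderate, Heavy): Brand 1 can switch to Light (0.3 → 4.2). Not NE.
(None, Heavy, Moderate): Brand 1 can switch to Moderate (3.6 → 4.8). Not NE.
(None, Heavy, Heavy): Brand 1 can switch to Moderate (1.6 → 4.3). Not NE.
(Light, Moderate, Moderate): Brand 1 can switch to None (1.9 → 4.2). Not NE.
(Light, Moderate, Heavy): Brand 2 can switch to Heavy (3 → 3.8). Not NE.
(Light, Heavy, Moderate): Brand 1 can switch to None (0.5 → 3.6). Not NE.
(Light, Heavy, Heavy): Brand 1 can switch to None (0.3 → 1.6). Not NE.
(Moderate, Moderate, Moderate): Brand 1 can switch to None (4.1 → 4.2). Not NE.
(Moderate, Moderate, Heavy): Brand 1 can switch to Light (3.1 → 4.2). Not NE.
(Moderate, Heavy, Moderate): Brand 2 can switch to Moderate (4.2 → 4.8). Not NE.
(Moderate, Heavy, Heavy): Brand 2 can switch to Moderate (3.2 → 5.9). Not NE.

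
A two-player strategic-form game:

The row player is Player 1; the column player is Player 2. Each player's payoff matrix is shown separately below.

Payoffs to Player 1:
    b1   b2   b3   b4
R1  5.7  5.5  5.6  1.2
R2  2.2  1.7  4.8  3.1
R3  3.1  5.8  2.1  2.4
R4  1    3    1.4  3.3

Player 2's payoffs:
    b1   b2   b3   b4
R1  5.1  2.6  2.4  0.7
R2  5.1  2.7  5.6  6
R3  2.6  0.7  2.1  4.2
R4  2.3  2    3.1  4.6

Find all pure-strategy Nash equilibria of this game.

Player 1 against b1: payoffs 5.7, 2.2, 3.1, 1 → best response R1.
Player 1 against b2: payoffs 5.5, 1.7, 5.8, 3 → best response R3.
Player 1 against b3: payoffs 5.6, 4.8, 2.1, 1.4 → best response R1.
Player 1 against b4: payoffs 1.2, 3.1, 2.4, 3.3 → best response R4.
Player 2 against R1: payoffs 5.1, 2.6, 2.4, 0.7 → best response b1.
Player 2 against R2: payoffs 5.1, 2.7, 5.6, 6 → best response b4.
Player 2 against R3: payoffs 2.6, 0.7, 2.1, 4.2 → best response b4.
Player 2 against R4: payoffs 2.3, 2, 3.1, 4.6 → best response b4.
Mutual best responses: (R1, b1); (R4, b4).

The pure Nash equilibria are (R1, b1), (R4, b4).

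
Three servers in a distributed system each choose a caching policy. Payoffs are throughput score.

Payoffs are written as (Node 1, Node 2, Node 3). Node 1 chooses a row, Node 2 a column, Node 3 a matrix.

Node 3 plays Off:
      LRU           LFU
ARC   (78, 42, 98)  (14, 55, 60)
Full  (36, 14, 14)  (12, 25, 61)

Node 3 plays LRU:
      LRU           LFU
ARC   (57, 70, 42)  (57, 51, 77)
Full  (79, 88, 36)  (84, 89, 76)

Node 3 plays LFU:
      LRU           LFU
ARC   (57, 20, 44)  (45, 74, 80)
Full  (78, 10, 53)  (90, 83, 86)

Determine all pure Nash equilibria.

Mark each player's best response to every combination of opponents' strategies; a profile where every player is best-responding is a pure Nash equilibrium.
Node 1 against (LRU, Off): payoffs 78, 36 → best response ARC.
Node 1 against (LRU, LRU): payoffs 57, 79 → best response Full.
Node 1 against (LRU, LFU): payoffs 57, 78 → best response Full.
Node 1 against (LFU, Off): payoffs 14, 12 → best response ARC.
Node 1 against (LFU, LRU): payoffs 57, 84 → best response Full.
Node 1 against (LFU, LFU): payoffs 45, 90 → best response Full.
Node 2 against (ARC, Off): payoffs 42, 55 → best response LFU.
Node 2 against (ARC, LRU): payoffs 70, 51 → best response LRU.
Node 2 against (ARC, LFU): payoffs 20, 74 → best response LFU.
Node 2 against (Full, Off): payoffs 14, 25 → best response LFU.
Node 2 against (Full, LRU): payoffs 88, 89 → best response LFU.
Node 2 against (Full, LFU): payoffs 10, 83 → best response LFU.
Node 3 against (ARC, LRU): payoffs 98, 42, 44 → best response Off.
Node 3 against (ARC, LFU): payoffs 60, 77, 80 → best response LFU.
Node 3 against (Full, LRU): payoffs 14, 36, 53 → best response LFU.
Node 3 against (Full, LFU): payoffs 61, 76, 86 → best response LFU.
Mutual best responses: (Full, LFU, LFU).

(Full, LFU, LFU)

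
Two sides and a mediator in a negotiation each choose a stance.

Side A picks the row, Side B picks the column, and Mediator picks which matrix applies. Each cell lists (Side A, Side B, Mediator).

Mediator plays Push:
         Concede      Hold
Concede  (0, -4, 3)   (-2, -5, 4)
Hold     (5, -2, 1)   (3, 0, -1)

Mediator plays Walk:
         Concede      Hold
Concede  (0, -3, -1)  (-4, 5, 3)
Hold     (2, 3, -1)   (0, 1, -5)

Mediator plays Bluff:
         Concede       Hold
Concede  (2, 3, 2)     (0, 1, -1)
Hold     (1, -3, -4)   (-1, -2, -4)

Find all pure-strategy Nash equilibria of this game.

The unique pure-strategy Nash equilibrium is (Hold, Hold, Push).

(Concede, Concede, Push): Side A can switch to Hold (0 → 5). Not NE.
(Concede, Concede, Walk): Side A can switch to Hold (0 → 2). Not NE.
(Concede, Concede, Bluff): Mediator can switch to Push (2 → 3). Not NE.
(Concede, Hold, Push): Side A can switch to Hold (-2 → 3). Not NE.
(Concede, Hold, Walk): Side A can switch to Hold (-4 → 0). Not NE.
(Concede, Hold, Bluff): Side B can switch to Concede (1 → 3). Not NE.
(Hold, Concede, Push): Side B can switch to Hold (-2 → 0). Not NE.
(Hold, Concede, Walk): Mediator can switch to Push (-1 → 1). Not NE.
(Hold, Concede, Bluff): Side A can switch to Concede (1 → 2). Not NE.
(Hold, Hold, Push): Side A gets 3, best alternative -2; Side B gets 0, best alternative -2; Mediator gets -1, best alternative -4. No profitable deviation — NE.
(Hold, Hold, Walk): Side B can switch to Concede (1 → 3). Not NE.
(Hold, Hold, Bluff): Side A can switch to Concede (-1 → 0). Not NE.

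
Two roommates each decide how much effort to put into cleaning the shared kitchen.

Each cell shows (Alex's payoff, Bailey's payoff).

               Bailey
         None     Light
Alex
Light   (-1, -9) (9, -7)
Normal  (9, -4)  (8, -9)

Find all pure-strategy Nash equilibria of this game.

(Light, Light); (Normal, None)

(Light, None): Alex can switch to Normal (-1 → 9). Not NE.
(Light, Light): Alex gets 9, best alternative 8; Bailey gets -7, best alternative -9. No profitable deviation — NE.
(Normal, None): Alex gets 9, best alternative -1; Bailey gets -4, best alternative -9. No profitable deviation — NE.
(Normal, Light): Alex can switch to Light (8 → 9). Not NE.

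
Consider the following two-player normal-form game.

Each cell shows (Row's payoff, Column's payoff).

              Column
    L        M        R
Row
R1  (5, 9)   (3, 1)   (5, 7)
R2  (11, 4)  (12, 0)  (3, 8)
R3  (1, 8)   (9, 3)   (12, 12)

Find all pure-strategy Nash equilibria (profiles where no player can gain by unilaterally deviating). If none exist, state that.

The unique pure-strategy Nash equilibrium is (R3, R).

(R1, L): Row can switch to R2 (5 → 11). Not NE.
(R1, M): Row can switch to R2 (3 → 12). Not NE.
(R1, R): Row can switch to R3 (5 → 12). Not NE.
(R2, L): Column can switch to R (4 → 8). Not NE.
(R2, M): Column can switch to L (0 → 4). Not NE.
(R2, R): Row can switch to R1 (3 → 5). Not NE.
(R3, L): Row can switch to R1 (1 → 5). Not NE.
(R3, M): Row can switch to R2 (9 → 12). Not NE.
(R3, R): Row gets 12, best alternative 5; Column gets 12, best alternative 8. No profitable deviation — NE.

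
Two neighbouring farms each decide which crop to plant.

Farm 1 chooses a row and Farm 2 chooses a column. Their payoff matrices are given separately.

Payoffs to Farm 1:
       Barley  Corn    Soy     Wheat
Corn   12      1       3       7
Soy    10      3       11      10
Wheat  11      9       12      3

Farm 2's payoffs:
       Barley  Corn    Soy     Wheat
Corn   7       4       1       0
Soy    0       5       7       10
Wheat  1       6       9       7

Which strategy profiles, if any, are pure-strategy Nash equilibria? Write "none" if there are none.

Pure-strategy Nash equilibria: (Corn, Barley); (Soy, Wheat); (Wheat, Soy)

Farm 1 against Barley: payoffs 12, 10, 11 → best response Corn.
Farm 1 against Corn: payoffs 1, 3, 9 → best response Wheat.
Farm 1 against Soy: payoffs 3, 11, 12 → best response Wheat.
Farm 1 against Wheat: payoffs 7, 10, 3 → best response Soy.
Farm 2 against Corn: payoffs 7, 4, 1, 0 → best response Barley.
Farm 2 against Soy: payoffs 0, 5, 7, 10 → best response Wheat.
Farm 2 against Wheat: payoffs 1, 6, 9, 7 → best response Soy.
Mutual best responses: (Corn, Barley); (Soy, Wheat); (Wheat, Soy).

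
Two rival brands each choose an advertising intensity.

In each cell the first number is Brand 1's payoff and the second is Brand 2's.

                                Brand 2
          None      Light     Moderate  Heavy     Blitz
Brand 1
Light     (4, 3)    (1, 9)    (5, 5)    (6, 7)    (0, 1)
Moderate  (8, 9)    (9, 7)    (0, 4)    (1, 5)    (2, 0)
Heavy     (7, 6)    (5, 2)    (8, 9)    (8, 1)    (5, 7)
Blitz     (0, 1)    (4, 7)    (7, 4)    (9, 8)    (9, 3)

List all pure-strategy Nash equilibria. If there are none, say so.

For each strategy profile, look for a profitable unilateral deviation.
(Light, None): Brand 1 can switch to Moderate (4 → 8). Not NE.
(Light, Light): Brand 1 can switch to Moderate (1 → 9). Not NE.
(Light, Moderate): Brand 1 can switch to Heavy (5 → 8). Not NE.
(Light, Heavy): Brand 1 can switch to Heavy (6 → 8). Not NE.
(Light, Blitz): Brand 1 can switch to Moderate (0 → 2). Not NE.
(Moderate, None): Brand 1 gets 8, best alternative 7; Brand 2 gets 9, best alternative 7. No profitable deviation — NE.
(Moderate, Light): Brand 2 can switch to None (7 → 9). Not NE.
(Heavy, Moderate): Brand 1 gets 8, best alternative 7; Brand 2 gets 9, best alternative 7. No profitable deviation — NE.
(Blitz, Heavy): Brand 1 gets 9, best alternative 8; Brand 2 gets 8, best alternative 7. No profitable deviation — NE.
(The remaining 11 profiles each have a profitable deviation by the same check.)

(Moderate, None) and (Heavy, Moderate) and (Blitz, Heavy)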